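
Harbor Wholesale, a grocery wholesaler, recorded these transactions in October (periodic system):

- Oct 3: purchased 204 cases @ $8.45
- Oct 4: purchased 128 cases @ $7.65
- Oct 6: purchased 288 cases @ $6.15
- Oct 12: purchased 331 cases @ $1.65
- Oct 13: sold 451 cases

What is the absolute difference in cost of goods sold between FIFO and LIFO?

$2,150.70

FIFO COGS: 204 @ $8.45 + 128 @ $7.65 + 119 @ $6.15 = $3,434.85
LIFO COGS: 331 @ $1.65 + 120 @ $6.15 = $1,284.15
Difference = |$3,434.85 − $1,284.15| = $2,150.70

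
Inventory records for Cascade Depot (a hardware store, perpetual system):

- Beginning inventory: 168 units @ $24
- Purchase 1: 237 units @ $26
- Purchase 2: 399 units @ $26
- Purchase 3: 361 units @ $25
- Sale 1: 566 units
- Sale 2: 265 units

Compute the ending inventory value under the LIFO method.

Ending inventory = $8,348

Sale 1 (566) [LIFO — newest first]: 361 @ $25 + 205 @ $26 = $14,355
Sale 2 (265) [LIFO — newest first]: 194 @ $26 + 71 @ $26 = $6,890
Total COGS = $14,355 + $6,890 = $21,245
Ending inventory: 168 @ $24 + 166 @ $26 = $8,348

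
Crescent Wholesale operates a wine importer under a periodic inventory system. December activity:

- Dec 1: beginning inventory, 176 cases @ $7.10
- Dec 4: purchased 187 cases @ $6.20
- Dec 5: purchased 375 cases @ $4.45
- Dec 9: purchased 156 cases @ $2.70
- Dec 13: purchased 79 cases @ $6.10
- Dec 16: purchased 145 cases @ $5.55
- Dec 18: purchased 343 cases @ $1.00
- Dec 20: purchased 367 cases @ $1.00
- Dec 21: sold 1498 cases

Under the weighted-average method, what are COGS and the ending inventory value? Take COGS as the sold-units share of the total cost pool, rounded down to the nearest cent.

Dec 21, sell 1498: 1498/1828 × $6,495.60 → $5,322.98
Ending inventory (cost pool remaining) = $1,172.62
Check: goods available $6,495.60 = COGS $5,322.98 + ending $1,172.62

COGS = $5,322.98; ending inventory = $1,172.62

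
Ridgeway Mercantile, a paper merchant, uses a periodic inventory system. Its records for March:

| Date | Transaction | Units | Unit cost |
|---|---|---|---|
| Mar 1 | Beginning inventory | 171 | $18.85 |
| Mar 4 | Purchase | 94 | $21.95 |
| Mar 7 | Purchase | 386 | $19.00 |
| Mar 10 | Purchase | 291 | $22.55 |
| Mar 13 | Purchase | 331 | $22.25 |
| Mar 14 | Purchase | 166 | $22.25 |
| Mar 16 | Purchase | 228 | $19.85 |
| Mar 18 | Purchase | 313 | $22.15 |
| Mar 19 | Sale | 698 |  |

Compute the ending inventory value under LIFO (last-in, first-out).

Ending inventory = $26,747.70

Mar 19, 698 sold [LIFO — newest first]: 313 @ $22.15 + 228 @ $19.85 + 157 @ $22.25 = $14,952.00
Ending inventory: 171 @ $18.85 + 94 @ $21.95 + 386 @ $19.00 + 291 @ $22.55 + 331 @ $22.25 + 9 @ $22.25 = $26,747.70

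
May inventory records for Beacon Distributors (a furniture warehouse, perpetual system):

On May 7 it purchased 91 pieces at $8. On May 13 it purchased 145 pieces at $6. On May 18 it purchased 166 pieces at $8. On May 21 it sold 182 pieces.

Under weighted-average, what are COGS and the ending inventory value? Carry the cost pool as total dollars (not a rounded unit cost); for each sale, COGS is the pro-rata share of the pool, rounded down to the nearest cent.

COGS = $1,324.70; ending inventory = $1,601.30

After May 7: 91 on hand, pool $728.00 (≈ $8.0000 each)
After May 13: 236 on hand, pool $1,598.00 (≈ $6.7712 each)
After May 18: 402 on hand, pool $2,926.00 (≈ $7.2786 each)
May 21, sell 182: 182/402 × $2,926.00 → $1,324.70
Ending inventory (cost pool remaining) = $1,601.30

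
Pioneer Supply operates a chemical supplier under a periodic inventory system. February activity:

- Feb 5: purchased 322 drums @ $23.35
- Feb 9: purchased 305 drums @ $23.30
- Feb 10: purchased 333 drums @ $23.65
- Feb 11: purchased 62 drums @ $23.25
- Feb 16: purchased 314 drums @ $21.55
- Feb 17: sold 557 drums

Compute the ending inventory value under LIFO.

Ending inventory = $18,220.00

Feb 17, 557 sold [LIFO — newest first]: 314 @ $21.55 + 62 @ $23.25 + 181 @ $23.65 = $12,488.85
Ending inventory: 322 @ $23.35 + 305 @ $23.30 + 152 @ $23.65 = $18,220.00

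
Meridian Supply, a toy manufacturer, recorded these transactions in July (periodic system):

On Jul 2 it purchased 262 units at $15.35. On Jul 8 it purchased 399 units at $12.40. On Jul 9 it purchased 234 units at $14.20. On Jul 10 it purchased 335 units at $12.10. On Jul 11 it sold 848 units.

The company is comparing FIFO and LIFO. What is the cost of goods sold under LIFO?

COGS = $10,835.90

FIFO COGS: 262 @ $15.35 + 399 @ $12.40 + 187 @ $14.20 = $11,624.70
LIFO COGS: 335 @ $12.10 + 234 @ $14.20 + 279 @ $12.40 = $10,835.90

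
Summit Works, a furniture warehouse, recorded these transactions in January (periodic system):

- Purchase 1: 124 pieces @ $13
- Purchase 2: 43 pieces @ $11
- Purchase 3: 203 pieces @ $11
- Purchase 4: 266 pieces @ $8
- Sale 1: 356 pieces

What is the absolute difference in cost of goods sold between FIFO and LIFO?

FIFO COGS: 124 @ $13 + 43 @ $11 + 189 @ $11 = $4,164
LIFO COGS: 266 @ $8 + 90 @ $11 = $3,118
Difference = |$4,164 − $3,118| = $1,046

$1,046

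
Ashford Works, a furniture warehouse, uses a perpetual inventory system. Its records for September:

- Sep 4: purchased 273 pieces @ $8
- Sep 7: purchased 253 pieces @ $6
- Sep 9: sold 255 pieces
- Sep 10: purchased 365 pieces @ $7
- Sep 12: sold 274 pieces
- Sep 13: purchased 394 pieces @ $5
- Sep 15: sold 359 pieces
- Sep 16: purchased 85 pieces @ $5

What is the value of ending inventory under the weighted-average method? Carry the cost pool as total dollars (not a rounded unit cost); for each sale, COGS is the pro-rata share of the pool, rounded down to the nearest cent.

Ending inventory = $2,793.28

After Sep 4: 273 on hand, pool $2,184.00 (≈ $8.0000 each)
After Sep 7: 526 on hand, pool $3,702.00 (≈ $7.0380 each)
Sep 9, sell 255: 255/526 × $3,702.00 → $1,794.69
After Sep 10: 636 on hand, pool $4,462.31 (≈ $7.0162 each)
Sep 12, sell 274: 274/636 × $4,462.31 → $1,922.44
After Sep 13: 756 on hand, pool $4,509.87 (≈ $5.9654 each)
Sep 15, sell 359: 359/756 × $4,509.87 → $2,141.59
After Sep 16: 482 on hand, pool $2,793.28 (≈ $5.7952 each)
Total COGS = $1,794.69 + $1,922.44 + $2,141.59 = $5,858.72
Ending inventory (cost pool remaining) = $2,793.28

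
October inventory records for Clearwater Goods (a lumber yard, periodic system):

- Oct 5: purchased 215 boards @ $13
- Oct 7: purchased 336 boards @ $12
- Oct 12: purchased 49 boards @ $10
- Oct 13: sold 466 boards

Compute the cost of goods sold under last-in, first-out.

Oct 13, 466 sold [LIFO — newest first]: 49 @ $10 + 336 @ $12 + 81 @ $13 = $5,575
Ending inventory: 134 @ $13 = $1,742
Check: goods available $7,317 = COGS $5,575 + ending $1,742

COGS = $5,575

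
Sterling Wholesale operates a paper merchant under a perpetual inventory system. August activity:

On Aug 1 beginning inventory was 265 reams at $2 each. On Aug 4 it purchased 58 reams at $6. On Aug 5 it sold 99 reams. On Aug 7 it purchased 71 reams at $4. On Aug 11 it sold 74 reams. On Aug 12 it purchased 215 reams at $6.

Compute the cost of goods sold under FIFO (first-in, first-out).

Aug 5, 99 sold [FIFO — oldest first]: 99 @ $2 = $198
Aug 11, 74 sold [FIFO — oldest first]: 74 @ $2 = $148
Total COGS = $198 + $148 = $346
Ending inventory: 92 @ $2 + 58 @ $6 + 71 @ $4 + 215 @ $6 = $2,106

COGS = $346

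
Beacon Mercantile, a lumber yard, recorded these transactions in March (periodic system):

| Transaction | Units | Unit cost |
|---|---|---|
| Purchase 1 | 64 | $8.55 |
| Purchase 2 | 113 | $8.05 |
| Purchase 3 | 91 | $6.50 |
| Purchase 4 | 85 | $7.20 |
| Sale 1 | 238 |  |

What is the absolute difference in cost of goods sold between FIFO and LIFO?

FIFO COGS: 64 @ $8.55 + 113 @ $8.05 + 61 @ $6.50 = $1,853.35
LIFO COGS: 85 @ $7.20 + 91 @ $6.50 + 62 @ $8.05 = $1,702.60
Difference = |$1,853.35 − $1,702.60| = $150.75

$150.75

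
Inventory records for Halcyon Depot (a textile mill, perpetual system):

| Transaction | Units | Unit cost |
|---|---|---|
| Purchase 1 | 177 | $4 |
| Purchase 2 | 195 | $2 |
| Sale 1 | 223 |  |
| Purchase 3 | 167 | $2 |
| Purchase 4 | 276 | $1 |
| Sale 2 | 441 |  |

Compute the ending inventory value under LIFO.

Ending inventory = $600

Sale 1 (223) [LIFO — newest first]: 195 @ $2 + 28 @ $4 = $502
Sale 2 (441) [LIFO — newest first]: 276 @ $1 + 165 @ $2 = $606
Total COGS = $502 + $606 = $1,108
Ending inventory: 149 @ $4 + 2 @ $2 = $600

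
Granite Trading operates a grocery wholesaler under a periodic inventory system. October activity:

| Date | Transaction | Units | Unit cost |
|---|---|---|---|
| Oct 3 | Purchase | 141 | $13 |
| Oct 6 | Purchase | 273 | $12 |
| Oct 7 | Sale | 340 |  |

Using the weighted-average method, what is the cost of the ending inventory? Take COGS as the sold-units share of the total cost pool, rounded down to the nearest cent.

Oct 7, sell 340: 340/414 × $5,109.00 → $4,195.79
Ending inventory (cost pool remaining) = $913.21
Check: goods available $5,109.00 = COGS $4,195.79 + ending $913.21

Ending inventory = $913.21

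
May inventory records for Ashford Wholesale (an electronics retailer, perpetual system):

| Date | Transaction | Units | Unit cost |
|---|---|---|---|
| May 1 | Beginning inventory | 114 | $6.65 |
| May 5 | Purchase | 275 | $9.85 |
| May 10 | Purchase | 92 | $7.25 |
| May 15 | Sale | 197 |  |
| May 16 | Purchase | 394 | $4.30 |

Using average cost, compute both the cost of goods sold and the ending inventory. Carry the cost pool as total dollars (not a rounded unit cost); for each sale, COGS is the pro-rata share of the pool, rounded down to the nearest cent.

After May 1: 114 on hand, pool $758.10 (≈ $6.6500 each)
After May 5: 389 on hand, pool $3,466.85 (≈ $8.9122 each)
After May 10: 481 on hand, pool $4,133.85 (≈ $8.5943 each)
May 15, sell 197: 197/481 × $4,133.85 → $1,693.07
After May 16: 678 on hand, pool $4,134.98 (≈ $6.0988 each)
Ending inventory (cost pool remaining) = $4,134.98

COGS = $1,693.07; ending inventory = $4,134.98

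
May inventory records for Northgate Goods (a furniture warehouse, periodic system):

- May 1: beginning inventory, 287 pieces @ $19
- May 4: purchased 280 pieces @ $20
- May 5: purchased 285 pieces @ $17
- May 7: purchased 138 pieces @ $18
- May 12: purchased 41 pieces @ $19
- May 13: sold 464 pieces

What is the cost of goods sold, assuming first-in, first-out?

May 13, 464 sold [FIFO — oldest first]: 287 @ $19 + 177 @ $20 = $8,993
Ending inventory: 103 @ $20 + 285 @ $17 + 138 @ $18 + 41 @ $19 = $10,168

COGS = $8,993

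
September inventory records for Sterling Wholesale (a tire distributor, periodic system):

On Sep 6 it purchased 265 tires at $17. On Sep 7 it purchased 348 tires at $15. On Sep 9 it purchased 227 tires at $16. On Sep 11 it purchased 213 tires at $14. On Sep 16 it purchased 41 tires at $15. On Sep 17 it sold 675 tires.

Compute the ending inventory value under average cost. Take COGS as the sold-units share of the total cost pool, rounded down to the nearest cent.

Sep 17, sell 675: 675/1094 × $16,954.00 → $10,460.64
Ending inventory (cost pool remaining) = $6,493.36
Check: goods available $16,954.00 = COGS $10,460.64 + ending $6,493.36

Ending inventory = $6,493.36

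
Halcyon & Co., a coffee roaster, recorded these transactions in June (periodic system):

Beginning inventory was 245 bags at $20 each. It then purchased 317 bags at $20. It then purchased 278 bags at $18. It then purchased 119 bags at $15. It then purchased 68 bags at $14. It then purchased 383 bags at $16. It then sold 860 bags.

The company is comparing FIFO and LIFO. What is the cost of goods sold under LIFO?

FIFO COGS: 245 @ $20 + 317 @ $20 + 278 @ $18 + 20 @ $15 = $16,544
LIFO COGS: 383 @ $16 + 68 @ $14 + 119 @ $15 + 278 @ $18 + 12 @ $20 = $14,109

COGS = $14,109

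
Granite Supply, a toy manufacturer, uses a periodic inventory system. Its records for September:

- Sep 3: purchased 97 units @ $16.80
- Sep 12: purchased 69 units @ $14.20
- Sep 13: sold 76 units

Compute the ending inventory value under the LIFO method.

Sep 13, 76 sold [LIFO — newest first]: 69 @ $14.20 + 7 @ $16.80 = $1,097.40
Ending inventory: 90 @ $16.80 = $1,512.00

Ending inventory = $1,512.00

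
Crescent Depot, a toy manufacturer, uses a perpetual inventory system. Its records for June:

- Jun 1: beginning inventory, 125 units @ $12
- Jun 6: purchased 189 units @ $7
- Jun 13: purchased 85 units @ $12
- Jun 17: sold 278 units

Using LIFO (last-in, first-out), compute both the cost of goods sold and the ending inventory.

COGS = $2,391; ending inventory = $1,452

Jun 17, 278 sold [LIFO — newest first]: 85 @ $12 + 189 @ $7 + 4 @ $12 = $2,391
Ending inventory: 121 @ $12 = $1,452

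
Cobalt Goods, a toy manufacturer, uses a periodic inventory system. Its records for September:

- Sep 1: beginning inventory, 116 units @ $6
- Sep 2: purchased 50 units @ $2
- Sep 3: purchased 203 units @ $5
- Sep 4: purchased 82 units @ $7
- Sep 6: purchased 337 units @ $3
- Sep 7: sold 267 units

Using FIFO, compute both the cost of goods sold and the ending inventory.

Sep 7, 267 sold [FIFO — oldest first]: 116 @ $6 + 50 @ $2 + 101 @ $5 = $1,301
Ending inventory: 102 @ $5 + 82 @ $7 + 337 @ $3 = $2,095

COGS = $1,301; ending inventory = $2,095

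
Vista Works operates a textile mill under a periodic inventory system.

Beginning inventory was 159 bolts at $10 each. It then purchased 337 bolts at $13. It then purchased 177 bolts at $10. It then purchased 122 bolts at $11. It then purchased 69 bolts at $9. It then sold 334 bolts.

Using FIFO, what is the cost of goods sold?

COGS = $3,865

Sale 1 (334) [FIFO — oldest first]: 159 @ $10 + 175 @ $13 = $3,865
Ending inventory: 162 @ $13 + 177 @ $10 + 122 @ $11 + 69 @ $9 = $5,839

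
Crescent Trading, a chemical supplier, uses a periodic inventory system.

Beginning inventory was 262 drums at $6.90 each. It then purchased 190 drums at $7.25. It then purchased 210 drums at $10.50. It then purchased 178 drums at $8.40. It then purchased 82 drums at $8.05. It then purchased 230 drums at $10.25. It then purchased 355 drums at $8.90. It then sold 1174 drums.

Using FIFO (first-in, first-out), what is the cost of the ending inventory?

Ending inventory = $2,963.70

Sale 1 (1174) [FIFO — oldest first]: 262 @ $6.90 + 190 @ $7.25 + 210 @ $10.50 + 178 @ $8.40 + 82 @ $8.05 + 230 @ $10.25 + 22 @ $8.90 = $10,098.90
Ending inventory: 333 @ $8.90 = $2,963.70
Check: goods available $13,062.60 = COGS $10,098.90 + ending $2,963.70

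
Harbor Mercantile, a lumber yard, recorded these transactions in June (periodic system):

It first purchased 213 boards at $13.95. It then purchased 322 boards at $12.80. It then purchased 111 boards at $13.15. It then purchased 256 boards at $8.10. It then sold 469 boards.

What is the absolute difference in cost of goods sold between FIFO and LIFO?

FIFO COGS: 213 @ $13.95 + 256 @ $12.80 = $6,248.15
LIFO COGS: 256 @ $8.10 + 111 @ $13.15 + 102 @ $12.80 = $4,838.85
Difference = |$6,248.15 − $4,838.85| = $1,409.30

$1,409.30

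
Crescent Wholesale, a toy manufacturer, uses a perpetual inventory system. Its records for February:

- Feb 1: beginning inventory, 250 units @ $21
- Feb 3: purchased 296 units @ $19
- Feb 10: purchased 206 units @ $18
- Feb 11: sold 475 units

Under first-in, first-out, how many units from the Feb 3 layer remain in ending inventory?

71

Feb 11, 475 sold [FIFO — oldest first]: 250 @ $21 + 225 @ $19 = $9,525
Ending inventory: 71 @ $19 + 206 @ $18 = $5,057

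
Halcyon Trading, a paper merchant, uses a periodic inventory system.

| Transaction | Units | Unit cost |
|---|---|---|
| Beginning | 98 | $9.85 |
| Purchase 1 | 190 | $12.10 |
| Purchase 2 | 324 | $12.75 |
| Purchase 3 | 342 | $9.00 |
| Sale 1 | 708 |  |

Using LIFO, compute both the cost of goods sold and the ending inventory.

COGS = $7,717.20; ending inventory = $2,756.10

Sale 1 (708) [LIFO — newest first]: 342 @ $9.00 + 324 @ $12.75 + 42 @ $12.10 = $7,717.20
Ending inventory: 98 @ $9.85 + 148 @ $12.10 = $2,756.10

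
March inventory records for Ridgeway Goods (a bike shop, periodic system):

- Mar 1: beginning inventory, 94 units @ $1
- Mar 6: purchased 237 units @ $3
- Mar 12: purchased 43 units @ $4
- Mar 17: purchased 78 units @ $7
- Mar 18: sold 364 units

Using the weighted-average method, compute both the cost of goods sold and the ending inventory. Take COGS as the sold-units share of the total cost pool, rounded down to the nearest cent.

COGS = $1,226.48; ending inventory = $296.52

Mar 18, sell 364: 364/452 × $1,523.00 → $1,226.48
Ending inventory (cost pool remaining) = $296.52
Check: goods available $1,523.00 = COGS $1,226.48 + ending $296.52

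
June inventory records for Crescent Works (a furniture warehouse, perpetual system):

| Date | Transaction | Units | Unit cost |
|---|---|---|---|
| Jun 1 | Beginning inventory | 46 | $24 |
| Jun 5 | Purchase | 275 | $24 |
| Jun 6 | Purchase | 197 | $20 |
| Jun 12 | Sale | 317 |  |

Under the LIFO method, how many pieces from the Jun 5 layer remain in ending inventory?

155

Jun 12, 317 sold [LIFO — newest first]: 197 @ $20 + 120 @ $24 = $6,820
Ending inventory: 46 @ $24 + 155 @ $24 = $4,824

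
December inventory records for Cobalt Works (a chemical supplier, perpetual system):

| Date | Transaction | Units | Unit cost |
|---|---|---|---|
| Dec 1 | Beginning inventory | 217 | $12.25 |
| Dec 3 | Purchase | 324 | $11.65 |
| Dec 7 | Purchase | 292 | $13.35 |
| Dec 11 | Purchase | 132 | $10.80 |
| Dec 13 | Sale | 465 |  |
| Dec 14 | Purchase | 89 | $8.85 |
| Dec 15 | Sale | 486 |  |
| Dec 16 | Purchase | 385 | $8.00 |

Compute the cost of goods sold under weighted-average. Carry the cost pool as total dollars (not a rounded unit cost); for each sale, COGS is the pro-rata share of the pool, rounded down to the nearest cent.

COGS = $11,341.31

After Dec 1: 217 on hand, pool $2,658.25 (≈ $12.2500 each)
After Dec 3: 541 on hand, pool $6,432.85 (≈ $11.8907 each)
After Dec 7: 833 on hand, pool $10,331.05 (≈ $12.4022 each)
After Dec 11: 965 on hand, pool $11,756.65 (≈ $12.1831 each)
Dec 13, sell 465: 465/965 × $11,756.65 → $5,665.12
After Dec 14: 589 on hand, pool $6,879.18 (≈ $11.6794 each)
Dec 15, sell 486: 486/589 × $6,879.18 → $5,676.19
After Dec 16: 488 on hand, pool $4,282.99 (≈ $8.7766 each)
Total COGS = $5,665.12 + $5,676.19 = $11,341.31
Ending inventory (cost pool remaining) = $4,282.99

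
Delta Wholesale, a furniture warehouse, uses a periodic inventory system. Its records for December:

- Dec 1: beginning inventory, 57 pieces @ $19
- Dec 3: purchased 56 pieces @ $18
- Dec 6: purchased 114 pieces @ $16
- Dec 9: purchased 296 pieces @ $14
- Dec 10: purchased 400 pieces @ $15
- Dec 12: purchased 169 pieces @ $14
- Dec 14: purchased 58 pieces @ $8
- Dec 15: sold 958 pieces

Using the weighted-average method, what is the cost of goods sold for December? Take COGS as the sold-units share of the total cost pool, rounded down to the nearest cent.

COGS = $14,069.27

Dec 15, sell 958: 958/1150 × $16,889.00 → $14,069.27
Ending inventory (cost pool remaining) = $2,819.73
Check: goods available $16,889.00 = COGS $14,069.27 + ending $2,819.73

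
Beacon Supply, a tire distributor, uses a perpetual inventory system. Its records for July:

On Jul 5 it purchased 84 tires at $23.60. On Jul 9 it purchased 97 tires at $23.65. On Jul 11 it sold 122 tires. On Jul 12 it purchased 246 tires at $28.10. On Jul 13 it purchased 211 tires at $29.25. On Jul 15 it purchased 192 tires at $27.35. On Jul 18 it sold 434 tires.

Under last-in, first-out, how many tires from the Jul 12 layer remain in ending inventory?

Jul 11, 122 sold [LIFO — newest first]: 97 @ $23.65 + 25 @ $23.60 = $2,884.05
Jul 18, 434 sold [LIFO — newest first]: 192 @ $27.35 + 211 @ $29.25 + 31 @ $28.10 = $12,294.05
Total COGS = $2,884.05 + $12,294.05 = $15,178.10
Ending inventory: 59 @ $23.60 + 215 @ $28.10 = $7,433.90

215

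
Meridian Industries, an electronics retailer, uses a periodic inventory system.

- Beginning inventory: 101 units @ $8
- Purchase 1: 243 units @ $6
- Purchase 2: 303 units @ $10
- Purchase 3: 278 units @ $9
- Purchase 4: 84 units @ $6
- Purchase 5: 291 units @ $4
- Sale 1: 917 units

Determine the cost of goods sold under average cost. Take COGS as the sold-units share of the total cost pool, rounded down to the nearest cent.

COGS = $6,677.17

Sale 1, sell 917: 917/1300 × $9,466.00 → $6,677.17
Ending inventory (cost pool remaining) = $2,788.83
Check: goods available $9,466.00 = COGS $6,677.17 + ending $2,788.83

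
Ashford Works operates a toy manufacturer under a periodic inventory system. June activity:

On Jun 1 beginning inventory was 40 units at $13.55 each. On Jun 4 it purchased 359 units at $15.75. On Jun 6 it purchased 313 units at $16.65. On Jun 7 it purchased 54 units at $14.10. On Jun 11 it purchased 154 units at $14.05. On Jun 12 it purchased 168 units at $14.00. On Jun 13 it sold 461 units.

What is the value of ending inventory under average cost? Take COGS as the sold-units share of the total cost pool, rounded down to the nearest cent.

Jun 13, sell 461: 461/1088 × $16,684.80 → $7,069.57
Ending inventory (cost pool remaining) = $9,615.23
Check: goods available $16,684.80 = COGS $7,069.57 + ending $9,615.23

Ending inventory = $9,615.23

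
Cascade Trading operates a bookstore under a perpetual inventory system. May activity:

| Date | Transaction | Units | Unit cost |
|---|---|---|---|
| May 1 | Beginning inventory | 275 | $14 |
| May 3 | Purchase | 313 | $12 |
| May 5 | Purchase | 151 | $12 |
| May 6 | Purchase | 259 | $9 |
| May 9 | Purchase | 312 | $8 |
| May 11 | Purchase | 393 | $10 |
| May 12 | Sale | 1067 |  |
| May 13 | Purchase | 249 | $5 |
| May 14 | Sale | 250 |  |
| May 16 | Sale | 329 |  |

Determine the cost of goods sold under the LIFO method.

May 12, 1067 sold [LIFO — newest first]: 393 @ $10 + 312 @ $8 + 259 @ $9 + 103 @ $12 = $9,993
May 14, 250 sold [LIFO — newest first]: 249 @ $5 + 1 @ $12 = $1,257
May 16, 329 sold [LIFO — newest first]: 47 @ $12 + 282 @ $12 = $3,948
Total COGS = $9,993 + $1,257 + $3,948 = $15,198
Ending inventory: 275 @ $14 + 31 @ $12 = $4,222
Check: goods available $19,420 = COGS $15,198 + ending $4,222

COGS = $15,198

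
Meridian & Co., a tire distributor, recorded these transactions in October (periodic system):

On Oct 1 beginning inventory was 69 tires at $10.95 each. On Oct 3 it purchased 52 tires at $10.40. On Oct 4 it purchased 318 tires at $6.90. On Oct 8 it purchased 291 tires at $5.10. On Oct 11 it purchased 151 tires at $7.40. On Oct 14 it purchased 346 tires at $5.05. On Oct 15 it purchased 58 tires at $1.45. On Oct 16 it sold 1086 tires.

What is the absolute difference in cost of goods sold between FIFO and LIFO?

FIFO COGS: 69 @ $10.95 + 52 @ $10.40 + 318 @ $6.90 + 291 @ $5.10 + 151 @ $7.40 + 205 @ $5.05 = $7,127.30
LIFO COGS: 58 @ $1.45 + 346 @ $5.05 + 151 @ $7.40 + 291 @ $5.10 + 240 @ $6.90 = $6,088.90
Difference = |$7,127.30 − $6,088.90| = $1,038.40

$1,038.40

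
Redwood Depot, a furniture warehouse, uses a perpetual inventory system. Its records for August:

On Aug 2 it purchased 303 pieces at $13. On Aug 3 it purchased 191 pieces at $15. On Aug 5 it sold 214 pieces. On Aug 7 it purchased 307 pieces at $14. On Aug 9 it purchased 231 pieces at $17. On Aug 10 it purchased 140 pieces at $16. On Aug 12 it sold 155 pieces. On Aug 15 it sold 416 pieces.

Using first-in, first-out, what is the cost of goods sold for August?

COGS = $10,878

Aug 5, 214 sold [FIFO — oldest first]: 214 @ $13 = $2,782
Aug 12, 155 sold [FIFO — oldest first]: 89 @ $13 + 66 @ $15 = $2,147
Aug 15, 416 sold [FIFO — oldest first]: 125 @ $15 + 291 @ $14 = $5,949
Total COGS = $2,782 + $2,147 + $5,949 = $10,878
Ending inventory: 16 @ $14 + 231 @ $17 + 140 @ $16 = $6,391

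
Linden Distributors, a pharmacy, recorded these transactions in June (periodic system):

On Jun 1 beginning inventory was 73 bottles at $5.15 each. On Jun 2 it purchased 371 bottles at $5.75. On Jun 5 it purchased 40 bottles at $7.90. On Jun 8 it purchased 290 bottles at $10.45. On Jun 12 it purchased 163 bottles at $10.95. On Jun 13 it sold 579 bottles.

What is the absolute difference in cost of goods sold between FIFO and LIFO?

FIFO COGS: 73 @ $5.15 + 371 @ $5.75 + 40 @ $7.90 + 95 @ $10.45 = $3,817.95
LIFO COGS: 163 @ $10.95 + 290 @ $10.45 + 40 @ $7.90 + 86 @ $5.75 = $5,625.85
Difference = |$3,817.95 − $5,625.85| = $1,807.90

$1,807.90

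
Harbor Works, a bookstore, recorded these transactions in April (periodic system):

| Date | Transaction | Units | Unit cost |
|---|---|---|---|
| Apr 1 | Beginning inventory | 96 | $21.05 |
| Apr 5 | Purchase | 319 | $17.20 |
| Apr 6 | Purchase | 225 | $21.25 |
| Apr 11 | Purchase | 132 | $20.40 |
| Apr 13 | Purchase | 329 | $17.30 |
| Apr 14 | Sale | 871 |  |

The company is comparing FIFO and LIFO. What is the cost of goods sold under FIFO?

COGS = $16,694.35

FIFO COGS: 96 @ $21.05 + 319 @ $17.20 + 225 @ $21.25 + 132 @ $20.40 + 99 @ $17.30 = $16,694.35
LIFO COGS: 329 @ $17.30 + 132 @ $20.40 + 225 @ $21.25 + 185 @ $17.20 = $16,347.75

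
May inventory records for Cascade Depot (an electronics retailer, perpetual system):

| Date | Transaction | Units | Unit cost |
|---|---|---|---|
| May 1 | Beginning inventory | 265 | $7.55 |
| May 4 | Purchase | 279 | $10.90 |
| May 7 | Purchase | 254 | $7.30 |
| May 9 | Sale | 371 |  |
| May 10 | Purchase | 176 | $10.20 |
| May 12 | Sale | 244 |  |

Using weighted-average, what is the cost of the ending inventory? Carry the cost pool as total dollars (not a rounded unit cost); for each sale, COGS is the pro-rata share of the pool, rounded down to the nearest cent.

After May 1: 265 on hand, pool $2,000.75 (≈ $7.5500 each)
After May 4: 544 on hand, pool $5,041.85 (≈ $9.2681 each)
After May 7: 798 on hand, pool $6,896.05 (≈ $8.6417 each)
May 9, sell 371: 371/798 × $6,896.05 → $3,206.05
After May 10: 603 on hand, pool $5,485.20 (≈ $9.0965 each)
May 12, sell 244: 244/603 × $5,485.20 → $2,219.55
Total COGS = $3,206.05 + $2,219.55 = $5,425.60
Ending inventory (cost pool remaining) = $3,265.65

Ending inventory = $3,265.65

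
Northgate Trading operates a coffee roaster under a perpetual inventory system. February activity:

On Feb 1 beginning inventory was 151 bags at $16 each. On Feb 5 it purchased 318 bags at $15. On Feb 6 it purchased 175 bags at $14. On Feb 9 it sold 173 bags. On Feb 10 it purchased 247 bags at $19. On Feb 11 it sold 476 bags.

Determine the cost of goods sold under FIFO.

COGS = $9,731

Feb 9, 173 sold [FIFO — oldest first]: 151 @ $16 + 22 @ $15 = $2,746
Feb 11, 476 sold [FIFO — oldest first]: 296 @ $15 + 175 @ $14 + 5 @ $19 = $6,985
Total COGS = $2,746 + $6,985 = $9,731
Ending inventory: 242 @ $19 = $4,598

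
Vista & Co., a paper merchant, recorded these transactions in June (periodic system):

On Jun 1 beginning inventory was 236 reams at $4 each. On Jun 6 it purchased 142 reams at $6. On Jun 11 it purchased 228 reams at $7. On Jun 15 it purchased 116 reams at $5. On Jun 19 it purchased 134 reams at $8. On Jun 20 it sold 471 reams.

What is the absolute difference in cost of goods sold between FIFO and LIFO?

$752

FIFO COGS: 236 @ $4 + 142 @ $6 + 93 @ $7 = $2,447
LIFO COGS: 134 @ $8 + 116 @ $5 + 221 @ $7 = $3,199
Difference = |$2,447 − $3,199| = $752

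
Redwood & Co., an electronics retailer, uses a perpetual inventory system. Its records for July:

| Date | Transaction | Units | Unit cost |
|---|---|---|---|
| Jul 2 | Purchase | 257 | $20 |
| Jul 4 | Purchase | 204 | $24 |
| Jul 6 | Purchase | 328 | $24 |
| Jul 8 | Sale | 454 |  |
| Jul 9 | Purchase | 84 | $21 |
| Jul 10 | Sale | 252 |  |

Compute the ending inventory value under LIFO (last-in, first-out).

Jul 8, 454 sold [LIFO — newest first]: 328 @ $24 + 126 @ $24 = $10,896
Jul 10, 252 sold [LIFO — newest first]: 84 @ $21 + 78 @ $24 + 90 @ $20 = $5,436
Total COGS = $10,896 + $5,436 = $16,332
Ending inventory: 167 @ $20 = $3,340
Check: goods available $19,672 = COGS $16,332 + ending $3,340

Ending inventory = $3,340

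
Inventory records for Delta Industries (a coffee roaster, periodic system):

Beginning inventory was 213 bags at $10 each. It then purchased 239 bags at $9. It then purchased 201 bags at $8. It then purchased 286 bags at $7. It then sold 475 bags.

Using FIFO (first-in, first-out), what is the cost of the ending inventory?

Ending inventory = $3,426

Sale 1 (475) [FIFO — oldest first]: 213 @ $10 + 239 @ $9 + 23 @ $8 = $4,465
Ending inventory: 178 @ $8 + 286 @ $7 = $3,426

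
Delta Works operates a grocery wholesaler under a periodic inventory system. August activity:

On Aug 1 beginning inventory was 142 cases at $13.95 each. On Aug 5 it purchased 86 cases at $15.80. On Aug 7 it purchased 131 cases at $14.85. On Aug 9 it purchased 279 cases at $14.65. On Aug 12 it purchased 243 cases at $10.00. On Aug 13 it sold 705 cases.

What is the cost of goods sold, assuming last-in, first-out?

COGS = $9,284.30

Aug 13, 705 sold [LIFO — newest first]: 243 @ $10.00 + 279 @ $14.65 + 131 @ $14.85 + 52 @ $15.80 = $9,284.30
Ending inventory: 142 @ $13.95 + 34 @ $15.80 = $2,518.10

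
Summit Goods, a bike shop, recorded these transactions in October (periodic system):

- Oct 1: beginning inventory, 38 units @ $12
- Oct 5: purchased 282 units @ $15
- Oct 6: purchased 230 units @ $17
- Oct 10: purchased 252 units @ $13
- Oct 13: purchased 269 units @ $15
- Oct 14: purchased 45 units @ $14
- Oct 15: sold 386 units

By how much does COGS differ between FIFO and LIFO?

$207

FIFO COGS: 38 @ $12 + 282 @ $15 + 66 @ $17 = $5,808
LIFO COGS: 45 @ $14 + 269 @ $15 + 72 @ $13 = $5,601
Difference = |$5,808 − $5,601| = $207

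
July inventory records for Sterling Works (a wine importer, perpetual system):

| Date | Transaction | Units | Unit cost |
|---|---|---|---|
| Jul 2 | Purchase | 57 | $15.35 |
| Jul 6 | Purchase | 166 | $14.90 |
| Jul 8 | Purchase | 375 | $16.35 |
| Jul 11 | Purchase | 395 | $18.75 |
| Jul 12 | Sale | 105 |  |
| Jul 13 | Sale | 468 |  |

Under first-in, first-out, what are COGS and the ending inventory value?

Jul 12, 105 sold [FIFO — oldest first]: 57 @ $15.35 + 48 @ $14.90 = $1,590.15
Jul 13, 468 sold [FIFO — oldest first]: 118 @ $14.90 + 350 @ $16.35 = $7,480.70
Total COGS = $1,590.15 + $7,480.70 = $9,070.85
Ending inventory: 25 @ $16.35 + 395 @ $18.75 = $7,815.00

COGS = $9,070.85; ending inventory = $7,815.00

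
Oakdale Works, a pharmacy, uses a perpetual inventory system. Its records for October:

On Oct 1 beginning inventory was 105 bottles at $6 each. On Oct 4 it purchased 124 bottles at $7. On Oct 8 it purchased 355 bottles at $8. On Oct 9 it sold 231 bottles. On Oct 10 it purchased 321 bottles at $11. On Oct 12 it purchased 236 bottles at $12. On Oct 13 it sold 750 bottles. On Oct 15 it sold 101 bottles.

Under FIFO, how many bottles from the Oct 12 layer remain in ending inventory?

59

Oct 9, 231 sold [FIFO — oldest first]: 105 @ $6 + 124 @ $7 + 2 @ $8 = $1,514
Oct 13, 750 sold [FIFO — oldest first]: 353 @ $8 + 321 @ $11 + 76 @ $12 = $7,267
Oct 15, 101 sold [FIFO — oldest first]: 101 @ $12 = $1,212
Total COGS = $1,514 + $7,267 + $1,212 = $9,993
Ending inventory: 59 @ $12 = $708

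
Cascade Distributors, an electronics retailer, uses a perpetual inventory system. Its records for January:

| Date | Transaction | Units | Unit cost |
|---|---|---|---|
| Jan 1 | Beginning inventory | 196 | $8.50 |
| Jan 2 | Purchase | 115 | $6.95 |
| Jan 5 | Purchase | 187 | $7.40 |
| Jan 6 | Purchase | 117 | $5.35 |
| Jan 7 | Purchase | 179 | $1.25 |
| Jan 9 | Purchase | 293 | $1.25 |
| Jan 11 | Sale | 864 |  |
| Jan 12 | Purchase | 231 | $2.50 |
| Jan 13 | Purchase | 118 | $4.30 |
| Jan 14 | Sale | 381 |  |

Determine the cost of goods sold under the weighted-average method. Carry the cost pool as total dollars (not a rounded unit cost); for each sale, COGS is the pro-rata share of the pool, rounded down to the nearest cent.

COGS = $5,440.66

After Jan 1: 196 on hand, pool $1,666.00 (≈ $8.5000 each)
After Jan 2: 311 on hand, pool $2,465.25 (≈ $7.9268 each)
After Jan 5: 498 on hand, pool $3,849.05 (≈ $7.7290 each)
After Jan 6: 615 on hand, pool $4,475.00 (≈ $7.2764 each)
After Jan 7: 794 on hand, pool $4,698.75 (≈ $5.9178 each)
After Jan 9: 1087 on hand, pool $5,065.00 (≈ $4.6596 each)
Jan 11, sell 864: 864/1087 × $5,065.00 → $4,025.90
After Jan 12: 454 on hand, pool $1,616.60 (≈ $3.5608 each)
After Jan 13: 572 on hand, pool $2,124.00 (≈ $3.7133 each)
Jan 14, sell 381: 381/572 × $2,124.00 → $1,414.76
Total COGS = $4,025.90 + $1,414.76 = $5,440.66
Ending inventory (cost pool remaining) = $709.24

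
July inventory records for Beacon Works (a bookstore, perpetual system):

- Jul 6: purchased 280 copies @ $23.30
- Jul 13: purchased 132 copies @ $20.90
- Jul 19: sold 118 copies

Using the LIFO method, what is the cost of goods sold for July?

COGS = $2,466.20

Jul 19, 118 sold [LIFO — newest first]: 118 @ $20.90 = $2,466.20
Ending inventory: 280 @ $23.30 + 14 @ $20.90 = $6,816.60
Check: goods available $9,282.80 = COGS $2,466.20 + ending $6,816.60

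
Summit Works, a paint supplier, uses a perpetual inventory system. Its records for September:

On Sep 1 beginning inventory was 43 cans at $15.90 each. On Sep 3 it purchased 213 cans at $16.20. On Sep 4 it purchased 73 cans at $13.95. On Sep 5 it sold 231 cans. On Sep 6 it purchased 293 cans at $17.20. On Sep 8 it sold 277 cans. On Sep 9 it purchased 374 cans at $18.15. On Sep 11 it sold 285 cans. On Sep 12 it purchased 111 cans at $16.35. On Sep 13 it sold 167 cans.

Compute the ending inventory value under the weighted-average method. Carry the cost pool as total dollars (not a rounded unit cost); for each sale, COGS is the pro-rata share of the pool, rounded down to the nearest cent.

After Sep 1: 43 on hand, pool $683.70 (≈ $15.9000 each)
After Sep 3: 256 on hand, pool $4,134.30 (≈ $16.1496 each)
After Sep 4: 329 on hand, pool $5,152.65 (≈ $15.6616 each)
Sep 5, sell 231: 231/329 × $5,152.65 → $3,617.81
After Sep 6: 391 on hand, pool $6,574.44 (≈ $16.8144 each)
Sep 8, sell 277: 277/391 × $6,574.44 → $4,657.59
After Sep 9: 488 on hand, pool $8,704.95 (≈ $17.8380 each)
Sep 11, sell 285: 285/488 × $8,704.95 → $5,083.83
After Sep 12: 314 on hand, pool $5,435.97 (≈ $17.3120 each)
Sep 13, sell 167: 167/314 × $5,435.97 → $2,891.10
Total COGS = $3,617.81 + $4,657.59 + $5,083.83 + $2,891.10 = $16,250.33
Ending inventory (cost pool remaining) = $2,544.87
Check: goods available $18,795.20 = COGS $16,250.33 + ending $2,544.87

Ending inventory = $2,544.87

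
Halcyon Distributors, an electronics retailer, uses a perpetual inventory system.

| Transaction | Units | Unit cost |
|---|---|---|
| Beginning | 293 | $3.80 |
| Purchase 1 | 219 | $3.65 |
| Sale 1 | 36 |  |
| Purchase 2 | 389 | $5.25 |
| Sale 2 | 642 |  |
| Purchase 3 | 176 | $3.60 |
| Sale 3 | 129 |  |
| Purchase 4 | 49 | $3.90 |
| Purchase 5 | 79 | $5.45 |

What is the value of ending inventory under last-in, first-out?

Sale 1 (36) [LIFO — newest first]: 36 @ $3.65 = $131.40
Sale 2 (642) [LIFO — newest first]: 389 @ $5.25 + 183 @ $3.65 + 70 @ $3.80 = $2,976.20
Sale 3 (129) [LIFO — newest first]: 129 @ $3.60 = $464.40
Total COGS = $131.40 + $2,976.20 + $464.40 = $3,572.00
Ending inventory: 223 @ $3.80 + 47 @ $3.60 + 49 @ $3.90 + 79 @ $5.45 = $1,638.25

Ending inventory = $1,638.25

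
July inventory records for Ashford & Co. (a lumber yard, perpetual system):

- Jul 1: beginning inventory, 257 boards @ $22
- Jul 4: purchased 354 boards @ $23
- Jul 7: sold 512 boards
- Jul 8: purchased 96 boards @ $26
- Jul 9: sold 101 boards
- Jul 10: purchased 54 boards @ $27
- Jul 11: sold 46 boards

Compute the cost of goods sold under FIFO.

Jul 7, 512 sold [FIFO — oldest first]: 257 @ $22 + 255 @ $23 = $11,519
Jul 9, 101 sold [FIFO — oldest first]: 99 @ $23 + 2 @ $26 = $2,329
Jul 11, 46 sold [FIFO — oldest first]: 46 @ $26 = $1,196
Total COGS = $11,519 + $2,329 + $1,196 = $15,044
Ending inventory: 48 @ $26 + 54 @ $27 = $2,706
Check: goods available $17,750 = COGS $15,044 + ending $2,706

COGS = $15,044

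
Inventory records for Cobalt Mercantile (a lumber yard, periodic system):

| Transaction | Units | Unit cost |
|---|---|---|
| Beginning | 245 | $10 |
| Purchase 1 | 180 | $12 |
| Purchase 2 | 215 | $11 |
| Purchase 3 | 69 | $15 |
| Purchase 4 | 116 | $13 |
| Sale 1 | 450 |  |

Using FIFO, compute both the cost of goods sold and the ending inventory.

COGS = $4,885; ending inventory = $4,633

Sale 1 (450) [FIFO — oldest first]: 245 @ $10 + 180 @ $12 + 25 @ $11 = $4,885
Ending inventory: 190 @ $11 + 69 @ $15 + 116 @ $13 = $4,633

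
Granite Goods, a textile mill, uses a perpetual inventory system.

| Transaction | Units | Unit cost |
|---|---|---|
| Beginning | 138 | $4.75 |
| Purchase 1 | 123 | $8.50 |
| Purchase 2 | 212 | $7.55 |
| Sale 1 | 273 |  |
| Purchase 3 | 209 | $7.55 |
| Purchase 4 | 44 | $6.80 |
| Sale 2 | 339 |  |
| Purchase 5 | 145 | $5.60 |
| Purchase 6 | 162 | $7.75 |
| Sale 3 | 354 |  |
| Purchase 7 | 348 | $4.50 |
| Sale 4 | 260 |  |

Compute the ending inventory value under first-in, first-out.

Sale 1 (273) [FIFO — oldest first]: 138 @ $4.75 + 123 @ $8.50 + 12 @ $7.55 = $1,791.60
Sale 2 (339) [FIFO — oldest first]: 200 @ $7.55 + 139 @ $7.55 = $2,559.45
Sale 3 (354) [FIFO — oldest first]: 70 @ $7.55 + 44 @ $6.80 + 145 @ $5.60 + 95 @ $7.75 = $2,375.95
Sale 4 (260) [FIFO — oldest first]: 67 @ $7.75 + 193 @ $4.50 = $1,387.75
Total COGS = $1,791.60 + $2,559.45 + $2,375.95 + $1,387.75 = $8,114.75
Ending inventory: 155 @ $4.50 = $697.50
Check: goods available $8,812.25 = COGS $8,114.75 + ending $697.50

Ending inventory = $697.50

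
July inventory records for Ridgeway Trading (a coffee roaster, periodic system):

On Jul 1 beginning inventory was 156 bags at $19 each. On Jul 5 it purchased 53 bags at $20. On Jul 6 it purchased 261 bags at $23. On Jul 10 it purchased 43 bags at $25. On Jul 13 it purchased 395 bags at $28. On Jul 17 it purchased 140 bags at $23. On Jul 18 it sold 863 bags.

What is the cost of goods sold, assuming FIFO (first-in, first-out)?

Jul 18, 863 sold [FIFO — oldest first]: 156 @ $19 + 53 @ $20 + 261 @ $23 + 43 @ $25 + 350 @ $28 = $20,902
Ending inventory: 45 @ $28 + 140 @ $23 = $4,480
Check: goods available $25,382 = COGS $20,902 + ending $4,480

COGS = $20,902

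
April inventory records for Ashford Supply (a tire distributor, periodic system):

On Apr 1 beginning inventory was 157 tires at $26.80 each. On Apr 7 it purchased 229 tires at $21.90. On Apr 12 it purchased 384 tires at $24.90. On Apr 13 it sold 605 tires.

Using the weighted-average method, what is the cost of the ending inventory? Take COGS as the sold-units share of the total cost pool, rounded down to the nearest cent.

Apr 13, sell 605: 605/770 × $18,784.30 → $14,759.09
Ending inventory (cost pool remaining) = $4,025.21

Ending inventory = $4,025.21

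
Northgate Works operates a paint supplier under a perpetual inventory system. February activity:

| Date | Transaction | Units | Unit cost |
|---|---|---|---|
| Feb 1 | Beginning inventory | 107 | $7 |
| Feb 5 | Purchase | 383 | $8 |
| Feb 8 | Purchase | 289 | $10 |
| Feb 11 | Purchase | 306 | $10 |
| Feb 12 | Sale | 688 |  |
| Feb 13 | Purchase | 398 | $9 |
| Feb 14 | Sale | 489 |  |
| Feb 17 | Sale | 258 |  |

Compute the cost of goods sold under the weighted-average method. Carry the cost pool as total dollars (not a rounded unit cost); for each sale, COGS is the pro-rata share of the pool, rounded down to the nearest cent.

After Feb 1: 107 on hand, pool $749.00 (≈ $7.0000 each)
After Feb 5: 490 on hand, pool $3,813.00 (≈ $7.7816 each)
After Feb 8: 779 on hand, pool $6,703.00 (≈ $8.6046 each)
After Feb 11: 1085 on hand, pool $9,763.00 (≈ $8.9982 each)
Feb 12, sell 688: 688/1085 × $9,763.00 → $6,190.73
After Feb 13: 795 on hand, pool $7,154.27 (≈ $8.9991 each)
Feb 14, sell 489: 489/795 × $7,154.27 → $4,400.55
Feb 17, sell 258: 258/306 × $2,753.72 → $2,321.76
Total COGS = $6,190.73 + $4,400.55 + $2,321.76 = $12,913.04
Ending inventory (cost pool remaining) = $431.96
Check: goods available $13,345.00 = COGS $12,913.04 + ending $431.96

COGS = $12,913.04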